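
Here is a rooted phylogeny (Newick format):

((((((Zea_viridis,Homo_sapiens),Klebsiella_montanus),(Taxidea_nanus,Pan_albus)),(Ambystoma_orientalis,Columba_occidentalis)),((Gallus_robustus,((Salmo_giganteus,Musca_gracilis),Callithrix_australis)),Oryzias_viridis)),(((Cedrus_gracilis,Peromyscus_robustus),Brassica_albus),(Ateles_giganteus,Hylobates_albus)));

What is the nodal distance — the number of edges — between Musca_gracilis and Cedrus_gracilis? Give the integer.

10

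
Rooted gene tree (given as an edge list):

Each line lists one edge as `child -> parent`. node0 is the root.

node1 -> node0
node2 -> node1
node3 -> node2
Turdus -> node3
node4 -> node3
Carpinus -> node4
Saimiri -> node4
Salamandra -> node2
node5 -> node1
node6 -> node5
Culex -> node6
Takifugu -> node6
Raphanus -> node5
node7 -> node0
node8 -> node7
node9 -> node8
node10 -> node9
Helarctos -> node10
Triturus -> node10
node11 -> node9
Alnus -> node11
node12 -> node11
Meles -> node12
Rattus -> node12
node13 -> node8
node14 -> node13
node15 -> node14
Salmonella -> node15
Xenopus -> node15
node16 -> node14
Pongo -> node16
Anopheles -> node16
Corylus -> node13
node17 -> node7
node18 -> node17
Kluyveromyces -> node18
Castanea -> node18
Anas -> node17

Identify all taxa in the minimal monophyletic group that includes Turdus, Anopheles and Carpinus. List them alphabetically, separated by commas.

Alnus, Anas, Anopheles, Carpinus, Castanea, Corylus, Culex, Helarctos, Kluyveromyces, Meles, Pongo, Raphanus, Rattus, Saimiri, Salamandra, Salmonella, Takifugu, Triturus, Turdus, Xenopus

Tracing Turdus: it sits inside (Turdus,(Carpinus,Saimiri)).
Tracing Anopheles: it sits inside (Pongo,Anopheles).
Tracing Carpinus: it sits inside (Carpinus,Saimiri).
The smallest clade enclosing all 3 is the whole tree (their MRCA is the root), so the answer is all 20 tips in alphabetical order.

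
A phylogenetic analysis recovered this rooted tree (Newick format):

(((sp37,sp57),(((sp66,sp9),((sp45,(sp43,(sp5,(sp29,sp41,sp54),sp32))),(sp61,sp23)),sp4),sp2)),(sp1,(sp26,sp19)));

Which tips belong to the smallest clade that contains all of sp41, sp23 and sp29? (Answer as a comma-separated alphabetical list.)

Tracing sp41: it sits inside (sp29,sp41,sp54).
Tracing sp23: it sits inside (sp61,sp23).
Tracing sp29: it sits inside (sp29,sp41,sp54).
The smallest clade enclosing all 3 is ((sp45,(sp43,(sp5,(sp29,sp41,sp54),sp32))),(sp61,sp23)); the answer is its 9 terminal taxa in alphabetical order.

sp23, sp29, sp32, sp41, sp43, sp45, sp5, sp54, sp61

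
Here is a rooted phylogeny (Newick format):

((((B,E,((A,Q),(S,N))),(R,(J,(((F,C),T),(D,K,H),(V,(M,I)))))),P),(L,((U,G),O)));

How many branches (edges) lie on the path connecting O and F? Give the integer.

11

The MRCA of O and F is the root of the tree.
From O up to that node: 3 branches. From F up to the same node: 8 branches. Total: 3 + 8 = 11.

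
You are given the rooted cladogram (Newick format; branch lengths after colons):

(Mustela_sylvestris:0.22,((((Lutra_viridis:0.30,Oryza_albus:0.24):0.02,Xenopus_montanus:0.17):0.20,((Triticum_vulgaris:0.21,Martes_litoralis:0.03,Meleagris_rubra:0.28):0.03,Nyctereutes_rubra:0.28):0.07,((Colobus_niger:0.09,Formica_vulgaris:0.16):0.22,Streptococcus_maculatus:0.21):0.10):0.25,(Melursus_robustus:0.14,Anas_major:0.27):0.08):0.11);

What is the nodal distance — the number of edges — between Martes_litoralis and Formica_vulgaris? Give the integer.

6

The MRCA of Martes_litoralis and Formica_vulgaris is the node subtending (((Lutra_viridis,Oryza_albus),Xenopus_montanus),((Triticum_vulgaris,Martes_litoralis,Meleagris_rubra),Nyctereutes_rubra),((Colobus_niger,Formica_vulgaris),Streptococcus_maculatus)).
From Martes_litoralis up to that node: 3 branches. From Formica_vulgaris up to the same node: 3 branches. Total: 3 + 3 = 6.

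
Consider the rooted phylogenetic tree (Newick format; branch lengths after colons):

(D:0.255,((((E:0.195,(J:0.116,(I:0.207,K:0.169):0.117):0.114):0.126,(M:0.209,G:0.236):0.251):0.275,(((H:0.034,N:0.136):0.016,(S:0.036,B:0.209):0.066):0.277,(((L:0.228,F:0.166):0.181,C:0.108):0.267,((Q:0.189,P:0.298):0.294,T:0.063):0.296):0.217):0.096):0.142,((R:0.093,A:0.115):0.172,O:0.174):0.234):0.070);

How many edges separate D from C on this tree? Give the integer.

7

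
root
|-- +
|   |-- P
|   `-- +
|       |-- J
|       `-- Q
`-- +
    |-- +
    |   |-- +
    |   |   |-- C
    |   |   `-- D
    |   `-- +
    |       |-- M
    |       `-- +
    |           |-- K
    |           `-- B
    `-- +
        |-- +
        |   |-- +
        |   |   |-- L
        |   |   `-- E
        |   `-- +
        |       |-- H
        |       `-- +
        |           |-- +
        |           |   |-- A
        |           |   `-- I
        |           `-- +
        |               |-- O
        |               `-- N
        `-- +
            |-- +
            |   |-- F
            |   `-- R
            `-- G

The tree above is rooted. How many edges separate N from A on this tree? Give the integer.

The MRCA of N and A is the node subtending ((A,I),(O,N)).
From N up to that node: 2 branches. From A up to the same node: 2 branches. Total: 2 + 2 = 4.

4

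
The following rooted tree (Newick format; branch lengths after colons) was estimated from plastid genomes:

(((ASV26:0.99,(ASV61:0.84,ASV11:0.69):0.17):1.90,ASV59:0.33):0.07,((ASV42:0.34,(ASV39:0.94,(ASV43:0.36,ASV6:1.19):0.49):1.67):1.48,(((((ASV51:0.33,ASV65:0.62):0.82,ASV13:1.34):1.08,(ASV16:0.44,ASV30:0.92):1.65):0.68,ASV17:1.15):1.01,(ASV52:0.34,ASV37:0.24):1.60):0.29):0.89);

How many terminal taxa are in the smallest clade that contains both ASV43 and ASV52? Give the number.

12

The MRCA of ASV43 and ASV52 is the node subtending ((ASV42,(ASV39,(ASV43,ASV6))),(((((ASV51,ASV65),ASV13),(ASV16,ASV30)),ASV17),(ASV52,ASV37))).
That clade contains 12 terminal taxa: ASV13, ASV16, ASV17, ASV30, ASV37, ASV39, ASV42, ASV43, ASV51, ASV52, ASV6, ASV65.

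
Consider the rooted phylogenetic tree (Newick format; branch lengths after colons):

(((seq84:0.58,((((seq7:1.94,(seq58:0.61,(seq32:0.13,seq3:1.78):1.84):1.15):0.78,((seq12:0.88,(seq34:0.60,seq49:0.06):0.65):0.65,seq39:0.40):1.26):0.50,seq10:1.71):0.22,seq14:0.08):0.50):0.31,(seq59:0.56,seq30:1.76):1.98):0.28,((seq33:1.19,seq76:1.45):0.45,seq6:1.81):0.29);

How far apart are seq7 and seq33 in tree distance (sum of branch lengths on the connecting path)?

6.46

The path runs seq7 → … → MRCA → … → seq33; the MRCA is the root of the tree.
Branch lengths along that path: 1.94 + 0.78 + 0.50 + 0.22 + 0.50 + 0.31 + 0.28 + 0.29 + 0.45 + 1.19 = 6.46.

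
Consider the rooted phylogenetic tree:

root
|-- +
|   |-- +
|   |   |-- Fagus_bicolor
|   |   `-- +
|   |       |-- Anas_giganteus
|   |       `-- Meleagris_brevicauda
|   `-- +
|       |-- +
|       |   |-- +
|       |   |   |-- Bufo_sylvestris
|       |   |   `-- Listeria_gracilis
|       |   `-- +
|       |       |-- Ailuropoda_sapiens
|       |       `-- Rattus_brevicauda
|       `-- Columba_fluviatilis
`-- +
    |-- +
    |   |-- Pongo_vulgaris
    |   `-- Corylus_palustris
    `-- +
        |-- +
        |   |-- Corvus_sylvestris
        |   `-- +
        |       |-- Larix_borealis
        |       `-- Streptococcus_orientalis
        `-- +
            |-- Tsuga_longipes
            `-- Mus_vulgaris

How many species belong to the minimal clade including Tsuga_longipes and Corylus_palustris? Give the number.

The MRCA of Tsuga_longipes and Corylus_palustris is the node subtending ((Pongo_vulgaris,Corylus_palustris),((Corvus_sylvestris,(Larix_borealis,Streptococcus_orientalis)),(Tsuga_longipes,Mus_vulgaris))).
That clade contains 7 terminal taxa: Corvus_sylvestris, Corylus_palustris, Larix_borealis, Mus_vulgaris, Pongo_vulgaris, Streptococcus_orientalis, Tsuga_longipes.

7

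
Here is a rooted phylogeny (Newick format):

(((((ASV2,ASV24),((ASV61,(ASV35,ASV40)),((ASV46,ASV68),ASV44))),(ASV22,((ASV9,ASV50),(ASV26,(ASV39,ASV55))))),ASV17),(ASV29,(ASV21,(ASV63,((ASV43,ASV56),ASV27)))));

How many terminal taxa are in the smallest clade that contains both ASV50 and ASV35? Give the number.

14

The MRCA of ASV50 and ASV35 is the node subtending (((ASV2,ASV24),((ASV61,(ASV35,ASV40)),((ASV46,ASV68),ASV44))),(ASV22,((ASV9,ASV50),(ASV26,(ASV39,ASV55))))).
That clade contains 14 terminal taxa: ASV2, ASV22, ASV24, ASV26, ASV35, ASV39, ASV40, ASV44, ASV46, ASV50, ASV55, ASV61, ASV68, ASV9.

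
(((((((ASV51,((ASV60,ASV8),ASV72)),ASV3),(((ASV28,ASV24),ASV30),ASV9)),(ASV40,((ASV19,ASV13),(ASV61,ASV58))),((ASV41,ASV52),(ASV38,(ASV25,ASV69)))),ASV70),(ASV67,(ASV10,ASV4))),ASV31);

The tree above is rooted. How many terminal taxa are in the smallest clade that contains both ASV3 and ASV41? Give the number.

19

The MRCA of ASV3 and ASV41 is the node subtending ((((ASV51,((ASV60,ASV8),ASV72)),ASV3),(((ASV28,ASV24),ASV30),ASV9)),(ASV40,((ASV19,ASV13),(ASV61,ASV58))),((ASV41,ASV52),(ASV38,(ASV25,ASV69)))).
That clade contains 19 terminal taxa: ASV13, ASV19, ASV24, ASV25, ASV28, ASV3, ASV30, ASV38, ASV40, ASV41, ASV51, ASV52, ASV58, ASV60, ASV61, ASV69, ASV72, ASV8, ASV9.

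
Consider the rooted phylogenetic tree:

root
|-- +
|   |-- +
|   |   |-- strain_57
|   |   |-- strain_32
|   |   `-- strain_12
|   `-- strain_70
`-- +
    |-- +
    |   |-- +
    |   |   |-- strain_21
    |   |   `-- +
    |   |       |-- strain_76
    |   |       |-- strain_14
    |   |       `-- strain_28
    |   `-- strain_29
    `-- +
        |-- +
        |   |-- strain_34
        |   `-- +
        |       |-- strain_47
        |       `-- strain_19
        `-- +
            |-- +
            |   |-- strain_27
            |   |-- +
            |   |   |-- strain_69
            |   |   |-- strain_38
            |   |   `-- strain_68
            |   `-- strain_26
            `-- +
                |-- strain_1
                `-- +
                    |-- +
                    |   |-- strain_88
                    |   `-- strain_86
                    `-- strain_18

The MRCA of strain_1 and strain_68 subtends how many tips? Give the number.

The MRCA of strain_1 and strain_68 is the node subtending ((strain_27,(strain_69,strain_38,strain_68),strain_26),(strain_1,((strain_88,strain_86),strain_18))).
That clade contains 9 terminal taxa: strain_1, strain_18, strain_26, strain_27, strain_38, strain_68, strain_69, strain_86, strain_88.

9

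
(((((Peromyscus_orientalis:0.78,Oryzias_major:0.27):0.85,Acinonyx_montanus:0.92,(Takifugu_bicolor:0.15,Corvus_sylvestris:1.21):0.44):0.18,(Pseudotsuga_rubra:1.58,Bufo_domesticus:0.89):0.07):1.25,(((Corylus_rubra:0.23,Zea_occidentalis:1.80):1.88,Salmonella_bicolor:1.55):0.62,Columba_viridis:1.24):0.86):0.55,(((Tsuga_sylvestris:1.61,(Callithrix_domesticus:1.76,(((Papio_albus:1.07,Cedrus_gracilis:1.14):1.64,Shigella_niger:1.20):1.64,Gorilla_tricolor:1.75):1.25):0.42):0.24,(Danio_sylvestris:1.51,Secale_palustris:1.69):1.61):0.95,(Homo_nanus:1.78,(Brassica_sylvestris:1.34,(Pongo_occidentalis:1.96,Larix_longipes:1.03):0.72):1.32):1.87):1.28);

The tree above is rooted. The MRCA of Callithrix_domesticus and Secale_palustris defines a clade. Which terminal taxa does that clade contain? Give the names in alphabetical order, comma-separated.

Callithrix_domesticus, Cedrus_gracilis, Danio_sylvestris, Gorilla_tricolor, Papio_albus, Secale_palustris, Shigella_niger, Tsuga_sylvestris

Tracing Callithrix_domesticus: it sits inside (Callithrix_domesticus,(((Papio_albus,Cedrus_gracilis),Shigella_niger),Gorilla_tricolor)).
Tracing Secale_palustris: it sits inside (Danio_sylvestris,Secale_palustris).
The smallest clade enclosing both is ((Tsuga_sylvestris,(Callithrix_domesticus,(((Papio_albus,Cedrus_gracilis),Shigella_niger),Gorilla_tricolor))),(Danio_sylvestris,Secale_palustris)); the answer is its 8 terminal taxa in alphabetical order.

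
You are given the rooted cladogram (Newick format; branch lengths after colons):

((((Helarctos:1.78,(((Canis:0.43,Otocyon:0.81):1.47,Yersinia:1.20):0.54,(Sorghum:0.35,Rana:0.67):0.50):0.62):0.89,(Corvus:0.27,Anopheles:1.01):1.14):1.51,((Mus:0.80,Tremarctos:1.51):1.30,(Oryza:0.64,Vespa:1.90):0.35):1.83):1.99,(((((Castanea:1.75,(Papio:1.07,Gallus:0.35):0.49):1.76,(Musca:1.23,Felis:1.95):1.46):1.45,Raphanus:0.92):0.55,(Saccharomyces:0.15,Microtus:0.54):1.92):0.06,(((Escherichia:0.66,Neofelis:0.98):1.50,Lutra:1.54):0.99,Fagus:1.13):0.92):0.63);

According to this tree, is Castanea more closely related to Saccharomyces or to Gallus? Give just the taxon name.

Gallus

The MRCA of Castanea and Gallus subtends (Castanea,(Papio,Gallus)) (3 taxa).
The MRCA of Castanea and Saccharomyces subtends ((((Castanea,(Papio,Gallus)),(Musca,Felis)),Raphanus),(Saccharomyces,Microtus)) (8 taxa).
The first is nested inside the second, so Castanea shares a more recent common ancestor with Gallus.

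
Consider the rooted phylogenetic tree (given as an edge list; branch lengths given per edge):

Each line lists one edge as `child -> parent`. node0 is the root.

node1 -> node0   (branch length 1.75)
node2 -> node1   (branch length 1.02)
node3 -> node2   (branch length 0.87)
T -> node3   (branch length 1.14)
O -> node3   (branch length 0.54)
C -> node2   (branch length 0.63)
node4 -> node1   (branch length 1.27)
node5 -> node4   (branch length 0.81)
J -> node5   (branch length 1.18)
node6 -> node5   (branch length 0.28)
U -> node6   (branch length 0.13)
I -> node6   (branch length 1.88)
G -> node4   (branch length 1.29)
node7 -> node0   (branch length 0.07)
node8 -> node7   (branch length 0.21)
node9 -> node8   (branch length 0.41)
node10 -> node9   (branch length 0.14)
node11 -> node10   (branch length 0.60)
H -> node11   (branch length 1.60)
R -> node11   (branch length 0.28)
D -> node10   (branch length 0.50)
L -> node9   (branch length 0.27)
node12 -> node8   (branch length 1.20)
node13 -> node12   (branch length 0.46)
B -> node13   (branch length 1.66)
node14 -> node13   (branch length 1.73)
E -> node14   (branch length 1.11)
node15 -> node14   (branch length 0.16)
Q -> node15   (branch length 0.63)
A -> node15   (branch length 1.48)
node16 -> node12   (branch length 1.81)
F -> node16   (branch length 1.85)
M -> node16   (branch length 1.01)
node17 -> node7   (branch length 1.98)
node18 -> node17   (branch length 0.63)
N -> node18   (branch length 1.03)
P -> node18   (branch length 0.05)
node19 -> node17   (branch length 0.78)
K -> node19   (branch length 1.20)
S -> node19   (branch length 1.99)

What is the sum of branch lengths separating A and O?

9.49

The path runs A → … → MRCA → … → O; the MRCA is the root of the tree.
Branch lengths along that path: 1.48 + 0.16 + 1.73 + 0.46 + 1.20 + 0.21 + 0.07 + 1.75 + 1.02 + 0.87 + 0.54 = 9.49.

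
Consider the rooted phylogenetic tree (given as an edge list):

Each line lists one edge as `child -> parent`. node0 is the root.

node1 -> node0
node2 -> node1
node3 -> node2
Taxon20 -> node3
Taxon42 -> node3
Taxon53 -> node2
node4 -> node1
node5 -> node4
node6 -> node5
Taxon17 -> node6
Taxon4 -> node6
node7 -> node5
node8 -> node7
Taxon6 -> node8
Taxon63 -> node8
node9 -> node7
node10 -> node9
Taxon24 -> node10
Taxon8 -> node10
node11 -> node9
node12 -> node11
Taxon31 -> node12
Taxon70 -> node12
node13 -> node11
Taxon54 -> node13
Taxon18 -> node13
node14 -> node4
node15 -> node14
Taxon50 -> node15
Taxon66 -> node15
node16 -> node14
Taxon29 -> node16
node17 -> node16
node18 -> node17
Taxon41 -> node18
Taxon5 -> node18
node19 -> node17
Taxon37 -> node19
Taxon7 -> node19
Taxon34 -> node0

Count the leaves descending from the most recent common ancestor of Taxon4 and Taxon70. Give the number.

10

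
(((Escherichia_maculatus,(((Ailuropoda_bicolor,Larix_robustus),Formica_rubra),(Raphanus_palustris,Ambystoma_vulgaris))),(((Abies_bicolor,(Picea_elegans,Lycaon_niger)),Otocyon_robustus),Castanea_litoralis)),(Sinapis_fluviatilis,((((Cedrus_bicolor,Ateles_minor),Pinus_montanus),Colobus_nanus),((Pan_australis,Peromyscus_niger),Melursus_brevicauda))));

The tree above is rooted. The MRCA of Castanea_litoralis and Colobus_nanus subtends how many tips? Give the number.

The MRCA of Castanea_litoralis and Colobus_nanus is the root, so the clade is the entire tree.
That clade contains 19 terminal taxa: Abies_bicolor, Ailuropoda_bicolor, Ambystoma_vulgaris, Ateles_minor, Castanea_litoralis, Cedrus_bicolor, Colobus_nanus, Escherichia_maculatus, Formica_rubra, Larix_robustus, Lycaon_niger, Melursus_brevicauda, Otocyon_robustus, Pan_australis, Peromyscus_niger, Picea_elegans, Pinus_montanus, Raphanus_palustris, Sinapis_fluviatilis.

19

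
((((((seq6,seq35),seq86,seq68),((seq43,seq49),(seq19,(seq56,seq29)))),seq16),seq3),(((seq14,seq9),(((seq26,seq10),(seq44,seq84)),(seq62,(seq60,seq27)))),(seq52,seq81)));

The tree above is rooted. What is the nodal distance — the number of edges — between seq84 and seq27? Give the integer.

6

The MRCA of seq84 and seq27 is the node subtending (((seq26,seq10),(seq44,seq84)),(seq62,(seq60,seq27))).
From seq84 up to that node: 3 branches. From seq27 up to the same node: 3 branches. Total: 3 + 3 = 6.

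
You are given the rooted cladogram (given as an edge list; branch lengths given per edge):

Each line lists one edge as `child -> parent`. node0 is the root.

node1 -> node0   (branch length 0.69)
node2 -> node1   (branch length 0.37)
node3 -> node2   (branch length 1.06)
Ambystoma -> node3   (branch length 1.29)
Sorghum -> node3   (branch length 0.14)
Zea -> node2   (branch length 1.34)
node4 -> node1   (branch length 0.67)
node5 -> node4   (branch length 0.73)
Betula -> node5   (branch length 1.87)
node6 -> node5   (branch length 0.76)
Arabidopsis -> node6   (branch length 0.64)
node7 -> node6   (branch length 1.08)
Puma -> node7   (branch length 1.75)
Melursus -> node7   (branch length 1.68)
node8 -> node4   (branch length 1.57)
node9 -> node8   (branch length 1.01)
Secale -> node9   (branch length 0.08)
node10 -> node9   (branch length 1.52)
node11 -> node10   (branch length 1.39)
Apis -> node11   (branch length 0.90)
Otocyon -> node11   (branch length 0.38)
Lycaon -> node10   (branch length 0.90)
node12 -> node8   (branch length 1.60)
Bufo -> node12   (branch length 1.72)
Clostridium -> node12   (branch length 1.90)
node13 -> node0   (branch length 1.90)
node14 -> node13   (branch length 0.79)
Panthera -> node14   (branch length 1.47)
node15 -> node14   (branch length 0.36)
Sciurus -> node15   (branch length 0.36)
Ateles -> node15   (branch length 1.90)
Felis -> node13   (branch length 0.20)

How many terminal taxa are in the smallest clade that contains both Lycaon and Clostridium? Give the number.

6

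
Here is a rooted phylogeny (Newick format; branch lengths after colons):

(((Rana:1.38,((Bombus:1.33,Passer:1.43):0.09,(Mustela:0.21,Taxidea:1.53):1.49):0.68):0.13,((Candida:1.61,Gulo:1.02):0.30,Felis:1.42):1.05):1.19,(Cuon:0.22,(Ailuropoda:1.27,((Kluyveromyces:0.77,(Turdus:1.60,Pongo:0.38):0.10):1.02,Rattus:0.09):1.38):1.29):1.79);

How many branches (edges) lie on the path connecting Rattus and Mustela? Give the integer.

9

The MRCA of Rattus and Mustela is the root of the tree.
From Rattus up to that node: 4 branches. From Mustela up to the same node: 5 branches. Total: 4 + 5 = 9.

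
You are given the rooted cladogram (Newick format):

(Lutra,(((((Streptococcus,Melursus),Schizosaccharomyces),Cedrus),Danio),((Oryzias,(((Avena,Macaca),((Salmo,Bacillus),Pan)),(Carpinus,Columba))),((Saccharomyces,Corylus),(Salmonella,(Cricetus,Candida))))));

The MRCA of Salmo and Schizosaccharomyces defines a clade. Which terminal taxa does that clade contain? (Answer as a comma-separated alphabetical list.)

Avena, Bacillus, Candida, Carpinus, Cedrus, Columba, Corylus, Cricetus, Danio, Macaca, Melursus, Oryzias, Pan, Saccharomyces, Salmo, Salmonella, Schizosaccharomyces, Streptococcus

Tracing Salmo: it sits inside (Salmo,Bacillus).
Tracing Schizosaccharomyces: it sits inside ((Streptococcus,Melursus),Schizosaccharomyces).
The smallest clade enclosing both is (((((Streptococcus,Melursus),Schizosaccharomyces),Cedrus),Danio),((Oryzias,(((Avena,Macaca),((Salmo,Bacillus),Pan)),(Carpinus,Columba))),((Saccharomyces,Corylus),(Salmonella,(Cricetus,Candida))))); the answer is its 18 terminal taxa in alphabetical order.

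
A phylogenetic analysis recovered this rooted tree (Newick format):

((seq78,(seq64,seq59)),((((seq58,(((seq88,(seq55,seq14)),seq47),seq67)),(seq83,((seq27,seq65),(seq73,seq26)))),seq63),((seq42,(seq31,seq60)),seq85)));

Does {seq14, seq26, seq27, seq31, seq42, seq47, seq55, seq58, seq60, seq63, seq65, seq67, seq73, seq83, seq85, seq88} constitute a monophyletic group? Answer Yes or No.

The most recent common ancestor of these taxa subtends ((((seq58,(((seq88,(seq55,seq14)),seq47),seq67)),(seq83,((seq27,seq65),(seq73,seq26)))),seq63),((seq42,(seq31,seq60)),seq85)).
That clade has exactly 16 tips — every listed taxon and nothing else — so the group is monophyletic.

Yes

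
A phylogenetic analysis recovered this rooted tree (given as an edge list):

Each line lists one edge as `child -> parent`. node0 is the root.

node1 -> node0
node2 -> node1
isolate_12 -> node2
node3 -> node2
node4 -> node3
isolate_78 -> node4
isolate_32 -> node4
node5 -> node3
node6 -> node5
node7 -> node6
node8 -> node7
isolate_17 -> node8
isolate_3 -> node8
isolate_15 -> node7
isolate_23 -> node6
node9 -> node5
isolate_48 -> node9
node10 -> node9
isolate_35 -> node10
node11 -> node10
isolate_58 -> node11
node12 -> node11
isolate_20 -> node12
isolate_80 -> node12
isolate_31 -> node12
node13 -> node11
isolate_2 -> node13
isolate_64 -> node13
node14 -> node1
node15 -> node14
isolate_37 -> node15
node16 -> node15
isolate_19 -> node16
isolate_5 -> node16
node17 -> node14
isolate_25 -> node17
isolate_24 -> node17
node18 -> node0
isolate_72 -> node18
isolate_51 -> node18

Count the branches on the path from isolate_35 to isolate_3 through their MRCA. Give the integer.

7

The MRCA of isolate_35 and isolate_3 is the node subtending ((((isolate_17,isolate_3),isolate_15),isolate_23),(isolate_48,(isolate_35,(isolate_58,(isolate_20,isolate_80,isolate_31),(isolate_2,isolate_64))))).
From isolate_35 up to that node: 3 branches. From isolate_3 up to the same node: 4 branches. Total: 3 + 4 = 7.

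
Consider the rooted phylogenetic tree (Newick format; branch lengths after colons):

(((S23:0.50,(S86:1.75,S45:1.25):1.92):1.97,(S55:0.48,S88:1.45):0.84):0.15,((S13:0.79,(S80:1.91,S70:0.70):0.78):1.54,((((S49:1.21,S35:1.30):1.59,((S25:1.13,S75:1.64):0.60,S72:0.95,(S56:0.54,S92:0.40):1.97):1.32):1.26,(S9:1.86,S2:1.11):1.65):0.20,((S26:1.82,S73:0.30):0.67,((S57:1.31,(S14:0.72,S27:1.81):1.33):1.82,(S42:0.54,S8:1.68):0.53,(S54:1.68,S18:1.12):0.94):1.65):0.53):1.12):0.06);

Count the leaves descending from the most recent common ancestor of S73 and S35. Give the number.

18

The MRCA of S73 and S35 is the node subtending ((((S49,S35),((S25,S75),S72,(S56,S92))),(S9,S2)),((S26,S73),((S57,(S14,S27)),(S42,S8),(S54,S18)))).
That clade contains 18 terminal taxa: S14, S18, S2, S25, S26, S27, S35, S42, S49, S54, S56, S57, S72, S73, S75, S8, S9, S92.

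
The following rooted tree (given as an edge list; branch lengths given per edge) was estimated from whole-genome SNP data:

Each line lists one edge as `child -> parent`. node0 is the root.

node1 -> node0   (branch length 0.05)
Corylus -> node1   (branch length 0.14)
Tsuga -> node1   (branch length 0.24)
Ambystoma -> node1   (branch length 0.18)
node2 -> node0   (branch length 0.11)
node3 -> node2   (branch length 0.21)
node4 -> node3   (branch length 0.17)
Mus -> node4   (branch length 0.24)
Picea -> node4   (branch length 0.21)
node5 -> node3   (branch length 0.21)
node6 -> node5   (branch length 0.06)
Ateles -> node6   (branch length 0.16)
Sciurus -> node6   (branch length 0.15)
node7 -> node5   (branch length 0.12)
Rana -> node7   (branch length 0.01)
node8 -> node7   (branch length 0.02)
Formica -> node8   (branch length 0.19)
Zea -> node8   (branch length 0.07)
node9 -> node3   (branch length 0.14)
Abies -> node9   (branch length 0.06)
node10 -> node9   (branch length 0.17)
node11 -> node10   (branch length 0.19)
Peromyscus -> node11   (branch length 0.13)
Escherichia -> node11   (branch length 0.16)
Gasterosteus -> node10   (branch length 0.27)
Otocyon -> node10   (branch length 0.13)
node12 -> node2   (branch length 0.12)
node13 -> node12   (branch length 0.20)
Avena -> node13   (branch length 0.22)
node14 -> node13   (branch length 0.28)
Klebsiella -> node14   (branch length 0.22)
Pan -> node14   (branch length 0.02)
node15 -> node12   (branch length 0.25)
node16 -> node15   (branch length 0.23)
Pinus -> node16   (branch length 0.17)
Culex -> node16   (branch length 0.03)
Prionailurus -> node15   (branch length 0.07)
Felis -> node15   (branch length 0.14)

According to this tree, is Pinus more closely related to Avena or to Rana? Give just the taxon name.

The MRCA of Pinus and Avena subtends ((Avena,(Klebsiella,Pan)),((Pinus,Culex),Prionailurus,Felis)) (7 taxa).
The MRCA of Pinus and Rana subtends (((Mus,Picea),((Ateles,Sciurus),(Rana,(Formica,Zea))),(Abies,((Peromyscus,Escherichia),Gasterosteus,Otocyon))),((Avena,(Klebsiella,Pan)),((Pinus,Culex),Prionailurus,Felis))) (19 taxa).
The first is nested inside the second, so Pinus shares a more recent common ancestor with Avena.

Avena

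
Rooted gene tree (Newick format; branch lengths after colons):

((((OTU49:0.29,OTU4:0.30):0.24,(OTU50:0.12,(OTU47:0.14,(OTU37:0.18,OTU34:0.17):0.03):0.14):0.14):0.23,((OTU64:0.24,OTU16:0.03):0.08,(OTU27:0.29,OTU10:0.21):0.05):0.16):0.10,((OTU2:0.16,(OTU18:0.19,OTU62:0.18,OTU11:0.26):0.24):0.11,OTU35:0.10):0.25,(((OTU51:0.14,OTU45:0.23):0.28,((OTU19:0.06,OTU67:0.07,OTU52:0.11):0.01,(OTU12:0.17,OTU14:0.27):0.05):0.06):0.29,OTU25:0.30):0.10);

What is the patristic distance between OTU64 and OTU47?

The path runs OTU64 → … → MRCA → … → OTU47; the MRCA is the node subtending (((OTU49,OTU4),(OTU50,(OTU47,(OTU37,OTU34)))),((OTU64,OTU16),(OTU27,OTU10))).
Branch lengths along that path: 0.24 + 0.08 + 0.16 + 0.23 + 0.14 + 0.14 + 0.14 = 1.13.

1.13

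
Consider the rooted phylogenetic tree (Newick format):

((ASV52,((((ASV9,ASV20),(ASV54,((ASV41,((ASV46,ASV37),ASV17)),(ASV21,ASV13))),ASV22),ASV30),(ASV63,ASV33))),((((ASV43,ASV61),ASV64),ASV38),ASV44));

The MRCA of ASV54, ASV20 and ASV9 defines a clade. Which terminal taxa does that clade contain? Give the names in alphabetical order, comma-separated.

Tracing ASV54: it sits inside (ASV54,((ASV41,((ASV46,ASV37),ASV17)),(ASV21,ASV13))).
Tracing ASV20: it sits inside (ASV9,ASV20).
Tracing ASV9: it sits inside (ASV9,ASV20).
The smallest clade enclosing all 3 is ((ASV9,ASV20),(ASV54,((ASV41,((ASV46,ASV37),ASV17)),(ASV21,ASV13))),ASV22); the answer is its 10 terminal taxa in alphabetical order.

ASV13, ASV17, ASV20, ASV21, ASV22, ASV37, ASV41, ASV46, ASV54, ASV9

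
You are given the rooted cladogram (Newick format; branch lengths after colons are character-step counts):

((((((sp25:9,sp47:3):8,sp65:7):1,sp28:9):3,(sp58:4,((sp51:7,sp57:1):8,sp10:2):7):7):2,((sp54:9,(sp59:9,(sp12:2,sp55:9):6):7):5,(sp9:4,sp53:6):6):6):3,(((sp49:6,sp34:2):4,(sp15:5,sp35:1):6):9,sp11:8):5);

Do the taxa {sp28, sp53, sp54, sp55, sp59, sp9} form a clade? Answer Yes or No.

The MRCA of the listed taxa subtends (((((sp25,sp47),sp65),sp28),(sp58,((sp51,sp57),sp10))),((sp54,(sp59,(sp12,sp55))),(sp9,sp53))).
That clade also contains sp10, sp12, sp25, sp47, sp51, sp57, sp58, sp65, which are not in the proposed group, so the group is not monophyletic.

No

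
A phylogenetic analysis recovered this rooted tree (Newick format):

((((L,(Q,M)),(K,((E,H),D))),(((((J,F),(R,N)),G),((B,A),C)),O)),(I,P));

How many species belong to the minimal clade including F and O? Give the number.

9

The MRCA of F and O is the node subtending (((((J,F),(R,N)),G),((B,A),C)),O).
That clade contains 9 terminal taxa: A, B, C, F, G, J, N, O, R.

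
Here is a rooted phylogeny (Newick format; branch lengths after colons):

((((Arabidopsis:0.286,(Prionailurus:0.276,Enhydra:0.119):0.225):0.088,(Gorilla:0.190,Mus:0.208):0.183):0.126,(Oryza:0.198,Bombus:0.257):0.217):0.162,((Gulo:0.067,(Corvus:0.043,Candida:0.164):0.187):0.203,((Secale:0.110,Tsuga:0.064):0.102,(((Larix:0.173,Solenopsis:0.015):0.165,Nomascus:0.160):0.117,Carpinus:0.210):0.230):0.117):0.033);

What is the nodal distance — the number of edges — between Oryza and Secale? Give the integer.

7

The MRCA of Oryza and Secale is the root of the tree.
From Oryza up to that node: 3 branches. From Secale up to the same node: 4 branches. Total: 3 + 4 = 7.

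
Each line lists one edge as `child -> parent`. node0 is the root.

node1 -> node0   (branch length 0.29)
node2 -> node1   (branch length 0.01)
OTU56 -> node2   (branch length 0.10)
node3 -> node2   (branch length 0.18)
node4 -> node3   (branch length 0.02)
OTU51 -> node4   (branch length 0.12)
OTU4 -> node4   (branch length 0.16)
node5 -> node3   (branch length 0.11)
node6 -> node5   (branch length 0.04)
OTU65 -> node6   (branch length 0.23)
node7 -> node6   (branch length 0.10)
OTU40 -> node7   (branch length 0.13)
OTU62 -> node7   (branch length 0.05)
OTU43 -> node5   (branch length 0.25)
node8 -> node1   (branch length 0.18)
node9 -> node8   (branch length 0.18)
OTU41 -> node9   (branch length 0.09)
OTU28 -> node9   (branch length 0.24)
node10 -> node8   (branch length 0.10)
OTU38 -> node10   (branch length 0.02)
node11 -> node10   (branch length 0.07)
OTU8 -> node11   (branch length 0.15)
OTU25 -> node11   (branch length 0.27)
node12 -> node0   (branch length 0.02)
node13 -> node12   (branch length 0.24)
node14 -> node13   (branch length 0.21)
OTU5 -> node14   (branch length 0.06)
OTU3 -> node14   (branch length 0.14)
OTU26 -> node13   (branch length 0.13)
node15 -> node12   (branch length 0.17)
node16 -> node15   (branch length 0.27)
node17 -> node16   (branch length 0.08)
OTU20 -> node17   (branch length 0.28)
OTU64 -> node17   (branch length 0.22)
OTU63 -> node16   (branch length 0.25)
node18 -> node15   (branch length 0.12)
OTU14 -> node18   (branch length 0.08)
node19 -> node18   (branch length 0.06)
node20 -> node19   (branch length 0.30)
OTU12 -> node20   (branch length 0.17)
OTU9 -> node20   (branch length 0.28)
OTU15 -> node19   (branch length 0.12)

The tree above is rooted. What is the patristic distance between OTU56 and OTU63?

The path runs OTU56 → … → MRCA → … → OTU63; the MRCA is the root of the tree.
Branch lengths along that path: 0.10 + 0.01 + 0.29 + 0.02 + 0.17 + 0.27 + 0.25 = 1.11.

1.11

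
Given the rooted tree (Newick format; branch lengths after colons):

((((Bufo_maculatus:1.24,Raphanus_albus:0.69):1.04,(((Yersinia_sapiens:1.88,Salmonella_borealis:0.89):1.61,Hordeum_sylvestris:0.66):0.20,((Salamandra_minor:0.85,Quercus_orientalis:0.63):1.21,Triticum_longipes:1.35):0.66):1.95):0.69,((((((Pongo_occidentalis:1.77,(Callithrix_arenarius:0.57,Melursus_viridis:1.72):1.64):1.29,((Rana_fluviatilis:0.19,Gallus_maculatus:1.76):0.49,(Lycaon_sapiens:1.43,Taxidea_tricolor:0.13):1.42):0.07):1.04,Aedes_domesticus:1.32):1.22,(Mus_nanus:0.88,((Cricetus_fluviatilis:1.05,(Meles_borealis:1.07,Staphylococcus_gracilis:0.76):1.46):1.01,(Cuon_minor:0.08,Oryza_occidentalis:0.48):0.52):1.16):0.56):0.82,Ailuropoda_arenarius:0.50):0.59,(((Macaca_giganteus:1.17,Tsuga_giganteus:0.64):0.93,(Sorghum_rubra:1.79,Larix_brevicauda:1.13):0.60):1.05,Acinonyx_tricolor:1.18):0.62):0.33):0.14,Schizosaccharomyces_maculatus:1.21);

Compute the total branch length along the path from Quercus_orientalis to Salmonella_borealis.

5.20

The path runs Quercus_orientalis → … → MRCA → … → Salmonella_borealis; the MRCA is the node subtending (((Yersinia_sapiens,Salmonella_borealis),Hordeum_sylvestris),((Salamandra_minor,Quercus_orientalis),Triticum_longipes)).
Branch lengths along that path: 0.63 + 1.21 + 0.66 + 0.20 + 1.61 + 0.89 = 5.20.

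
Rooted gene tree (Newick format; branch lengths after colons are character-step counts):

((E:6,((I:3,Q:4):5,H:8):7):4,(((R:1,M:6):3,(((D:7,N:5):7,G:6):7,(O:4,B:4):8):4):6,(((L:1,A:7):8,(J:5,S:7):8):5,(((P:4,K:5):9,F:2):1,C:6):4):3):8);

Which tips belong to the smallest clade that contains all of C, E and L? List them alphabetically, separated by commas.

A, B, C, D, E, F, G, H, I, J, K, L, M, N, O, P, Q, R, S

Tracing C: it sits inside (((P,K),F),C).
Tracing E: it sits inside (E,((I,Q),H)).
Tracing L: it sits inside (L,A).
The smallest clade enclosing all 3 is the whole tree (their MRCA is the root), so the answer is all 19 tips in alphabetical order.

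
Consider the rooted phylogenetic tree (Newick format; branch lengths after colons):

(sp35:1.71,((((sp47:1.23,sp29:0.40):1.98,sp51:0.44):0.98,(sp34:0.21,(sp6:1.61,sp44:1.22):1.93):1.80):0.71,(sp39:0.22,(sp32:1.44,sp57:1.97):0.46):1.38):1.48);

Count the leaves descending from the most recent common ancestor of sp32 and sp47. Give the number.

The MRCA of sp32 and sp47 is the node subtending ((((sp47,sp29),sp51),(sp34,(sp6,sp44))),(sp39,(sp32,sp57))).
That clade contains 9 terminal taxa: sp29, sp32, sp34, sp39, sp44, sp47, sp51, sp57, sp6.

9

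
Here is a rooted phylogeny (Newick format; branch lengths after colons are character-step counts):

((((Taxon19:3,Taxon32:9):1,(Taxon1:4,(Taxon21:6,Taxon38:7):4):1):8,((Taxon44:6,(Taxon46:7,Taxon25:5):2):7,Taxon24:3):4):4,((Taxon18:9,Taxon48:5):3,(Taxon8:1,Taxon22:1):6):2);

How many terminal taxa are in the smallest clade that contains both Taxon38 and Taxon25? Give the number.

9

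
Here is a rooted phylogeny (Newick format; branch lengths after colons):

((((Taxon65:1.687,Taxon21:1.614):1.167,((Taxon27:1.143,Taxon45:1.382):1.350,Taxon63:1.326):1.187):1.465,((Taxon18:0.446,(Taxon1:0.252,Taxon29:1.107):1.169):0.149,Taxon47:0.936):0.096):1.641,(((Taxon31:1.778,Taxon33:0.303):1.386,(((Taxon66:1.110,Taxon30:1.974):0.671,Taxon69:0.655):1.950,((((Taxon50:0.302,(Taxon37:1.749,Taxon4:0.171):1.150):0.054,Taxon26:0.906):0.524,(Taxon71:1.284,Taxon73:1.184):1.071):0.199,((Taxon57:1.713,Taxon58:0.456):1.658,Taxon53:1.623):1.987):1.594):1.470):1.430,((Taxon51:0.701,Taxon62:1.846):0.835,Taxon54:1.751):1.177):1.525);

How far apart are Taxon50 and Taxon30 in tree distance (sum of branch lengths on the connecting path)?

The path runs Taxon50 → … → MRCA → … → Taxon30; the MRCA is the node subtending (((Taxon66,Taxon30),Taxon69),((((Taxon50,(Taxon37,Taxon4)),Taxon26),(Taxon71,Taxon73)),((Taxon57,Taxon58),Taxon53))).
Branch lengths along that path: 0.302 + 0.054 + 0.524 + 0.199 + 1.594 + 1.950 + 0.671 + 1.974 = 7.268.

7.268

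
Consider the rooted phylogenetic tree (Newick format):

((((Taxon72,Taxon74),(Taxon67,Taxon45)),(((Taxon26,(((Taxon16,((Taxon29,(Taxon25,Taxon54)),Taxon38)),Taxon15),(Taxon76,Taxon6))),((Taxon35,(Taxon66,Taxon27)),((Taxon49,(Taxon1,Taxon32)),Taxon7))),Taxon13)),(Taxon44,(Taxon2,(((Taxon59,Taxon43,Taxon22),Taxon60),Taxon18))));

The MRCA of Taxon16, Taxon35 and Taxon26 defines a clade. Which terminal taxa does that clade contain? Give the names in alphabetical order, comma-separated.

Tracing Taxon16: it sits inside (Taxon16,((Taxon29,(Taxon25,Taxon54)),Taxon38)).
Tracing Taxon35: it sits inside (Taxon35,(Taxon66,Taxon27)).
Tracing Taxon26: it sits inside (Taxon26,(((Taxon16,((Taxon29,(Taxon25,Taxon54)),Taxon38)),Taxon15),(Taxon76,Taxon6))).
The smallest clade enclosing all 3 is ((Taxon26,(((Taxon16,((Taxon29,(Taxon25,Taxon54)),Taxon38)),Taxon15),(Taxon76,Taxon6))),((Taxon35,(Taxon66,Taxon27)),((Taxon49,(Taxon1,Taxon32)),Taxon7))); the answer is its 16 terminal taxa in alphabetical order.

Taxon1, Taxon15, Taxon16, Taxon25, Taxon26, Taxon27, Taxon29, Taxon32, Taxon35, Taxon38, Taxon49, Taxon54, Taxon6, Taxon66, Taxon7, Taxon76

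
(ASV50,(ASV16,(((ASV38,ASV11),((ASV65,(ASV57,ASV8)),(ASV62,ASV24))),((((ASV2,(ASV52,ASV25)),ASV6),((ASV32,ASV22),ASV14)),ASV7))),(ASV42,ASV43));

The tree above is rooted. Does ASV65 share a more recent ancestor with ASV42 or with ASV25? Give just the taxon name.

ASV25

The MRCA of ASV65 and ASV25 subtends (((ASV38,ASV11),((ASV65,(ASV57,ASV8)),(ASV62,ASV24))),((((ASV2,(ASV52,ASV25)),ASV6),((ASV32,ASV22),ASV14)),ASV7)) (15 taxa).
The MRCA of ASV65 and ASV42 is the root, subtending the entire tree (19 taxa).
The first is nested inside the second, so ASV65 shares a more recent common ancestor with ASV25.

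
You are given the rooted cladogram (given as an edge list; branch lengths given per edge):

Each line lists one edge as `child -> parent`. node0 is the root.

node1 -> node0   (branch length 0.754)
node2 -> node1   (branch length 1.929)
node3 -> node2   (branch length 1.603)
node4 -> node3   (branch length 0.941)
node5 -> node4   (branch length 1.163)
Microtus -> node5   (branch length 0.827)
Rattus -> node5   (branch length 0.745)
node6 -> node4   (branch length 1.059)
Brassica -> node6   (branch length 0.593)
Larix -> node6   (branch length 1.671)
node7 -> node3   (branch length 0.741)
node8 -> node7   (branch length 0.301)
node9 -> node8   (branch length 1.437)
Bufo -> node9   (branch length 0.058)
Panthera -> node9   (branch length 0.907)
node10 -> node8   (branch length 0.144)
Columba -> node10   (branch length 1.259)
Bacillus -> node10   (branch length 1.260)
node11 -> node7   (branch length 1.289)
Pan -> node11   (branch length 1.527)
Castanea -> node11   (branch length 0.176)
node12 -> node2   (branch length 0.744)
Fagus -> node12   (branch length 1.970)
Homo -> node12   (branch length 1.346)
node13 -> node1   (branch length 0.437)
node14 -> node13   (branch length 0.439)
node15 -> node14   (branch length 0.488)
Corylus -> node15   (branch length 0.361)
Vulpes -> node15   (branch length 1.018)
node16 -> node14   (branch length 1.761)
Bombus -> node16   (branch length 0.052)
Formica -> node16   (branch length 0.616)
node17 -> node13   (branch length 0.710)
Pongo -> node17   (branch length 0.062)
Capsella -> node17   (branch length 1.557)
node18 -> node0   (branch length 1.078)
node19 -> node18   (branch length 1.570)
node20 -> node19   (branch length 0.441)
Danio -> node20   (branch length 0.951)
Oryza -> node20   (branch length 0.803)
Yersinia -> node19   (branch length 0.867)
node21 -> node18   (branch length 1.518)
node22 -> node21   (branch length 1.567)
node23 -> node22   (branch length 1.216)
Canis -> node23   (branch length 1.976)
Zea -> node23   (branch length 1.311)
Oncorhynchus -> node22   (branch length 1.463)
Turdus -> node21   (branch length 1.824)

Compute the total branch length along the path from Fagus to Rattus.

The path runs Fagus → … → MRCA → … → Rattus; the MRCA is the node subtending ((((Microtus,Rattus),(Brassica,Larix)),(((Bufo,Panthera),(Columba,Bacillus)),(Pan,Castanea))),(Fagus,Homo)).
Branch lengths along that path: 1.970 + 0.744 + 1.603 + 0.941 + 1.163 + 0.745 = 7.166.

7.166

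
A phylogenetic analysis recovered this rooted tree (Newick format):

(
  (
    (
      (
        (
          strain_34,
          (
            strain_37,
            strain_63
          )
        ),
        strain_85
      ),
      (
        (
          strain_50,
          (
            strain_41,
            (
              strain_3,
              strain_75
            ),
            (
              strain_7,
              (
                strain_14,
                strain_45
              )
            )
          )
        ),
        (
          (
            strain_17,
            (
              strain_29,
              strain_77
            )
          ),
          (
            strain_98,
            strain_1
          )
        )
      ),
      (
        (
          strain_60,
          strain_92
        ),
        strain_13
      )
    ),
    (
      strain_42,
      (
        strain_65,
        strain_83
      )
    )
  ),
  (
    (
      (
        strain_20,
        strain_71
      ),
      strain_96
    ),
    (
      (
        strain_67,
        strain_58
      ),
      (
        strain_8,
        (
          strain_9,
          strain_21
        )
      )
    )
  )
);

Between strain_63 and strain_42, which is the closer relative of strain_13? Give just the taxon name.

The MRCA of strain_13 and strain_63 subtends (((strain_34,(strain_37,strain_63)),strain_85),((strain_50,(strain_41,(strain_3,strain_75),(strain_7,(strain_14,strain_45)))),((strain_17,(strain_29,strain_77)),(strain_98,strain_1))),((strain_60,strain_92),strain_13)) (19 taxa).
The MRCA of strain_13 and strain_42 subtends ((((strain_34,(strain_37,strain_63)),strain_85),((strain_50,(strain_41,(strain_3,strain_75),(strain_7,(strain_14,strain_45)))),((strain_17,(strain_29,strain_77)),(strain_98,strain_1))),((strain_60,strain_92),strain_13)),(strain_42,(strain_65,strain_83))) (22 taxa).
The first is nested inside the second, so strain_13 shares a more recent common ancestor with strain_63.

strain_63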